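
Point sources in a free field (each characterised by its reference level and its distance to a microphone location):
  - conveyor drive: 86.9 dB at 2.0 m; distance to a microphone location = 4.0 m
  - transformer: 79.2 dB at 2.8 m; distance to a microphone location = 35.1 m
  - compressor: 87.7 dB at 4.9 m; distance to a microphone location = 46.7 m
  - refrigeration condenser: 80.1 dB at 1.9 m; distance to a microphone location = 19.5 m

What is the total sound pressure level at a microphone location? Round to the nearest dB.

Propagate each source to the receiver with L = L_ref − 20·log₁₀(r/r_ref), then add intensities.
conveyor drive: 86.9 − 20·log₁₀(4.0/2.0) = 86.9 − 6.02 = 80.88 dB.
transformer: 79.2 − 20·log₁₀(35.1/2.8) = 79.2 − 21.96 = 57.24 dB.
compressor: 87.7 − 20·log₁₀(46.7/4.9) = 87.7 − 19.58 = 68.12 dB.
refrigeration condenser: 80.1 − 20·log₁₀(19.5/1.9) = 80.1 − 20.23 = 59.87 dB.
Σ 10^(L/10) = 1.304e+08 → L_total = 10·log₁₀(1.304e+08) = 81.15 dB.

81 dB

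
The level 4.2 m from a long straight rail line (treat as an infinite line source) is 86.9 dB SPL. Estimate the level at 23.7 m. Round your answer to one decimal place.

79.4 dB SPL

For a line source, L₂ = L₁ − 10·log₁₀(r₂/r₁).
L₂ = 86.9 − 10·log₁₀(23.7/4.2) = 86.9 − 7.515 = 79.39 dB SPL.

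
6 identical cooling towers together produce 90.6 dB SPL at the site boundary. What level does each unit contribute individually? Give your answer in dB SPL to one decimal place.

82.8 dB SPL

For N identical incoherent sources L_total = L₁ + 10·log₁₀ N, so L₁ = 90.6 − 10·log₁₀(6) = 90.6 − 7.782.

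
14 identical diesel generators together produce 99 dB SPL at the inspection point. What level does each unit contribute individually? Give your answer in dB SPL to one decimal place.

87.5 dB SPL

Dividing the total intensity by 14 lowers the level by 10·log₁₀ 14 = 11.461 dB: L₁ = 99 − 11.461.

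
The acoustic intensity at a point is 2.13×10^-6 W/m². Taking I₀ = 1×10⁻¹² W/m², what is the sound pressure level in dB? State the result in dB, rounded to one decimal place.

63.3 dB

Dividing by I₀ shifts the exponent by 12: I/I₀ = 2.13×10^6.
L = 10·(0.3284 + 6) = 63.28 dB.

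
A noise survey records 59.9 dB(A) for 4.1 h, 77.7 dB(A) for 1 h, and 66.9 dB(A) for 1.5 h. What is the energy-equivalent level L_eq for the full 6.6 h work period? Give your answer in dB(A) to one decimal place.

70.3 dB(A)

L_eq = 10·log₁₀[(1/T)·Σ tᵢ·10^(Lᵢ/10)] with T = 6.6 h.
Σ tᵢ·10^(Lᵢ/10) = 4.1·10^(59.9/10) + 1·10^(77.7/10) + 1.5·10^(66.9/10) = 7.024e+07.
L_eq = 10·log₁₀(7.024e+07/6.6) = 70.27 dB(A).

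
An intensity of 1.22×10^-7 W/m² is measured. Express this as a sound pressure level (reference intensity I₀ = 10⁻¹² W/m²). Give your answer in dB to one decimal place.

50.9 dB

Dividing by I₀ shifts the exponent by 12: I/I₀ = 1.22×10^5.
L = 10·(0.0864 + 5) = 50.86 dB.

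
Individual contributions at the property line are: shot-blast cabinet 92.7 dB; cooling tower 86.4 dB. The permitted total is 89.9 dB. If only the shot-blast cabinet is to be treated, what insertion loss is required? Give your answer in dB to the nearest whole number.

5 dB

Fixed contribution from the other source: Σ 10^(L/10) = 10^(86.4/10) = 4.365e+08 (86.40 dB).
The limit corresponds to 10^(89.9/10) = 9.772e+08; subtracting the fixed part leaves 5.407e+08 for the shot-blast cabinet, i.e. 87.33 dB.
So the shot-blast cabinet must be reduced from 92.7 to 87.33 dB: IL = 5.37 dB.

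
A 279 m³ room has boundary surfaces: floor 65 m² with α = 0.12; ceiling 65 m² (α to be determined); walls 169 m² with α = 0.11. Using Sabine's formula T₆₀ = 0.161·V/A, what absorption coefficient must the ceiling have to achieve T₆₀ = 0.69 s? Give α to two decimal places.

0.60

A = 0.161·V/T₆₀ = 0.161·279/0.69 = 65.10 m² sabins.
Absorption from the other surfaces = 65·0.12 + 169·0.11 = 26.39 m², so the ceiling must supply 38.71 m² over 65 m².
α = 38.71/65 = 0.596.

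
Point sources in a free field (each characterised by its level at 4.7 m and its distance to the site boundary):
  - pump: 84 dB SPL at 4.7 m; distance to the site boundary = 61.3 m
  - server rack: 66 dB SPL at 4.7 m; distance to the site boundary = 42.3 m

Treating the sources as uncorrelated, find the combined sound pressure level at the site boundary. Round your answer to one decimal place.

61.8 dB SPL

First find each source's level at the receiver (point-source: −20·log₁₀(r/r_ref)), then combine on an intensity basis.
pump: 84 − 20·log₁₀(61.3/4.7) = 84 − 22.31 = 61.69 dB SPL.
server rack: 66 − 20·log₁₀(42.3/4.7) = 66 − 19.08 = 46.92 dB SPL.
Σ 10^(L/10) = 1.526e+06 → L_total = 10·log₁₀(1.526e+06) = 61.83 dB SPL.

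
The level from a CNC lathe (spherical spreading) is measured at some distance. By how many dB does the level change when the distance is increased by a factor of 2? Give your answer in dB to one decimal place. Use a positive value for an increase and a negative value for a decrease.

Point-source spreading: ΔL = −20·log₁₀(r₂/r₁).
ΔL = −20·log₁₀(2) = -6.02 dB.

-6.0 dB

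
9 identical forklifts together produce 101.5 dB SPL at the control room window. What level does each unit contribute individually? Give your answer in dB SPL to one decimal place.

For N identical incoherent sources L_total = L₁ + 10·log₁₀ N, so L₁ = 101.5 − 10·log₁₀(9) = 101.5 − 9.542.

92.0 dB SPL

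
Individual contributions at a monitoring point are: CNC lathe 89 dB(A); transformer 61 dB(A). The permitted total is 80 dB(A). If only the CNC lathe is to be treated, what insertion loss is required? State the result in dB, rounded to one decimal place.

9.1 dB

Everything except the CNC lathe sums to 10^(61/10) = 1.259e+06 in linear terms, 61.00 dB(A).
The limit corresponds to 10^(80/10) = 1.000e+08; subtracting the fixed part leaves 9.874e+07 for the CNC lathe, i.e. 79.94 dB(A).
So the CNC lathe must be reduced from 89 to 79.94 dB(A): IL = 9.06 dB.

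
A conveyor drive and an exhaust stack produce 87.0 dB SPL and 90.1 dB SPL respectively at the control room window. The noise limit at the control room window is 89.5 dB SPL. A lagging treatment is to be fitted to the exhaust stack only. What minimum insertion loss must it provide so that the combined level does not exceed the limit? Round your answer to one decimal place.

The untreated sources together contribute 10^(87.0/10) = 5.012e+08, i.e. 87.00 dB SPL.
The limit corresponds to 10^(89.5/10) = 8.913e+08; subtracting the fixed part leaves 3.901e+08 for the exhaust stack, i.e. 85.91 dB SPL.
Required insertion loss = 90.1 − 85.91 = 4.19 dB.

4.2 dB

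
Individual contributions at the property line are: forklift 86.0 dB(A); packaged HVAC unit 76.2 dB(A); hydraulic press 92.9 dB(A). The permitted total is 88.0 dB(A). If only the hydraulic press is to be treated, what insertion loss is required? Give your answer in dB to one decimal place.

Fixed contribution from the other sources: Σ 10^(L/10) = 10^(86.0/10) + 10^(76.2/10) = 4.398e+08 (86.43 dB(A)).
The limit corresponds to 10^(88.0/10) = 6.310e+08; subtracting the fixed part leaves 1.912e+08 for the hydraulic press, i.e. 82.81 dB(A).
So the hydraulic press must be reduced from 92.9 to 82.81 dB(A): IL = 10.09 dB.

10.1 dB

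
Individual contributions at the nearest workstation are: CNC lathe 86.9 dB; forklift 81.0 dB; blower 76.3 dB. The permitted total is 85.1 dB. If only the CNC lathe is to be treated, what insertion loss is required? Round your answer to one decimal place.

5.0 dB

The untreated sources together contribute 10^(81.0/10) + 10^(76.3/10) = 1.686e+08, i.e. 82.27 dB.
The limit corresponds to 10^(85.1/10) = 3.236e+08; subtracting the fixed part leaves 1.550e+08 for the CNC lathe, i.e. 81.90 dB.
Required insertion loss = 86.9 − 81.90 = 5.00 dB.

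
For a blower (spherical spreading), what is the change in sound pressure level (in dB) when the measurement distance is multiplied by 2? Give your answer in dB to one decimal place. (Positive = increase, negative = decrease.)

A point source loses 6 dB per doubling of distance; generally ΔL = −20·log₁₀(r₂/r₁).
ΔL = −20·log₁₀(2) = -6.02 dB.

-6.0 dB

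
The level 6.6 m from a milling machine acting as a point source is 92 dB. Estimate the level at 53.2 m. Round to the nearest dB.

Point-source attenuation: ΔL = 20·log₁₀(r₂/r₁) = 20·log₁₀(53.2/6.6) = 18.127 dB.
L₂ = 92 − 20·log₁₀(53.2/6.6) = 92 − 18.127 = 73.87 dB.

74 dB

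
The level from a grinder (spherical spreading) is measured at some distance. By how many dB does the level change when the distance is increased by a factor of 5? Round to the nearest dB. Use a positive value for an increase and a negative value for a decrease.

Point-source spreading: ΔL = −20·log₁₀(r₂/r₁).
ΔL = −20·log₁₀(5) = -13.98 dB.

-14 dB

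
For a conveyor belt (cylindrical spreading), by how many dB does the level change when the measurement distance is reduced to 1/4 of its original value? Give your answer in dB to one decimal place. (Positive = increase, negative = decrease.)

+6.0 dB

With cylindrical spreading the level changes by −10·log₁₀(r₂/r₁).
ΔL = −10·log₁₀(0.25) = +6.02 dB.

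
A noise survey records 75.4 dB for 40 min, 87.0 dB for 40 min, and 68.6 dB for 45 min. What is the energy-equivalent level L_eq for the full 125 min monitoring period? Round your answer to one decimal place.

82.4 dB

Weight each interval's intensity by its duration and average over T = 125 min:
Σ tᵢ·10^(Lᵢ/10) = 40·10^(75.4/10) + 40·10^(87.0/10) + 45·10^(68.6/10) = 2.176e+10.
L_eq = 10·log₁₀(2.176e+10/125) = 82.41 dB.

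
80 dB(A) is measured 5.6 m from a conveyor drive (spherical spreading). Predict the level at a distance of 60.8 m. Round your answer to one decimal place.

59.3 dB(A)

Spherical spreading from a point source gives a 20·log₁₀(r₂/r₁) drop.
L₂ = 80 − 20·log₁₀(60.8/5.6) = 80 − 20.714 = 59.29 dB(A).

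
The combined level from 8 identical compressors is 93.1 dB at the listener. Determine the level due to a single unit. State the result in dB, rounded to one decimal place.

84.1 dB

8 equal contributions raise the level by 10·log₁₀ 8 = 9.031 dB, so each unit alone gives 93.1 − 9.031.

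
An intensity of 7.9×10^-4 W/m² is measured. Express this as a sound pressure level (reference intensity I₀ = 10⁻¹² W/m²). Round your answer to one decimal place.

L = 10·log₁₀(I/I₀) = 10·log₁₀(7.9×10^-4/10⁻¹²) = 10·log₁₀(7.9×10^8).
L = 10·(0.8976 + 8) = 88.98 dB.

89.0 dB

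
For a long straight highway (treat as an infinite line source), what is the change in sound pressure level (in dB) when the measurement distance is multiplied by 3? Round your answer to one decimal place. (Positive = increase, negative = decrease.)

-4.8 dB

A line source loses 3 dB per doubling of distance; generally ΔL = −10·log₁₀(r₂/r₁).
ΔL = −10·log₁₀(3) = -4.77 dB.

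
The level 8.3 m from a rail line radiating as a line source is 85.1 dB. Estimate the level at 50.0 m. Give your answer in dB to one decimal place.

For a line source, L₂ = L₁ − 10·log₁₀(r₂/r₁).
L₂ = 85.1 − 10·log₁₀(50.0/8.3) = 85.1 − 7.799 = 77.30 dB.

77.3 dB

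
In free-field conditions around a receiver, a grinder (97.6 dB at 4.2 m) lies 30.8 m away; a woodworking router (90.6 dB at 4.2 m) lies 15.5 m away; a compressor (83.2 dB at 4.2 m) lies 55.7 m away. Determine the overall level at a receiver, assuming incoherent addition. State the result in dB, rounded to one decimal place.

Apply inverse-square spreading to bring every level to the receiver, then sum 10^(L/10).
grinder: 97.6 − 20·log₁₀(30.8/4.2) = 97.6 − 17.31 = 80.29 dB.
woodworking router: 90.6 − 20·log₁₀(15.5/4.2) = 90.6 − 11.34 = 79.26 dB.
compressor: 83.2 − 20·log₁₀(55.7/4.2) = 83.2 − 22.45 = 60.75 dB.
Σ 10^(L/10) = 1.925e+08 → L_total = 10·log₁₀(1.925e+08) = 82.84 dB.

82.8 dB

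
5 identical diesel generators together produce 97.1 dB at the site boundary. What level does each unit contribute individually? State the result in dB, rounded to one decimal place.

90.1 dB

For N identical incoherent sources L_total = L₁ + 10·log₁₀ N, so L₁ = 97.1 − 10·log₁₀(5) = 97.1 − 6.990.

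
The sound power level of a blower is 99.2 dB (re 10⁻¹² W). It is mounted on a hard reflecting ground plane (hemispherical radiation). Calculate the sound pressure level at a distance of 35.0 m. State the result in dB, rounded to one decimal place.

Free-field hemispherical radiation: L_p = L_w − 10·log₁₀(2π·r²), r = 35.0 m.
2π·r² = 7697 m², 10·log₁₀ of that is 38.863 dB.
L_p = 99.2 − 38.863 = 60.34 dB.

60.3 dB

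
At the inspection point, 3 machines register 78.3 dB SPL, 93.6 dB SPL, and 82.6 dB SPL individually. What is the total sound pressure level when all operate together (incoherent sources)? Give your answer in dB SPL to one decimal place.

94.0 dB SPL

For uncorrelated sources the intensities add, so convert each level to linear form, sum, and take 10·log₁₀ of the total.
Σ 10^(L/10) = 10^(78.3/10) + 10^(93.6/10) + 10^(82.6/10) = 2.540e+09.
L_total = 10·log₁₀(2.540e+09) = 94.05 dB SPL.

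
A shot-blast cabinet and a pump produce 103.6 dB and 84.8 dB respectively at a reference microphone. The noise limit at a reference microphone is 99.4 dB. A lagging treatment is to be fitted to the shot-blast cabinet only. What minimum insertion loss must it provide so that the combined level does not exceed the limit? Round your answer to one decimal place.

Fixed contribution from the other source: Σ 10^(L/10) = 10^(84.8/10) = 3.020e+08 (84.80 dB).
To meet 99.4 dB overall, the treated shot-blast cabinet may contribute at most 10^(99.4/10) − 3.020e+08 = 8.408e+09, i.e. 99.25 dB.
Required insertion loss = 103.6 − 99.25 = 4.35 dB.

4.4 dB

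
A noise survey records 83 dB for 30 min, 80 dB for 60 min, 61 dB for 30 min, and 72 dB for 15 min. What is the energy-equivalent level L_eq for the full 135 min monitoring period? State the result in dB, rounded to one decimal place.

Weight each interval's intensity by its duration and average over T = 135 min:
Σ tᵢ·10^(Lᵢ/10) = 30·10^(83/10) + 60·10^(80/10) + 30·10^(61/10) + 15·10^(72/10) = 1.226e+10.
L_eq = 10·log₁₀(1.226e+10/135) = 79.58 dB.

79.6 dB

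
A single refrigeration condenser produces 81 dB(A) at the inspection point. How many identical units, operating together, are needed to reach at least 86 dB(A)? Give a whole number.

Need L₁ + 10·log₁₀ N ≥ 86, i.e. log₁₀ N ≥ 0.50.
N ≥ 10^(5.0/10) = 3.162, so N = 4.

4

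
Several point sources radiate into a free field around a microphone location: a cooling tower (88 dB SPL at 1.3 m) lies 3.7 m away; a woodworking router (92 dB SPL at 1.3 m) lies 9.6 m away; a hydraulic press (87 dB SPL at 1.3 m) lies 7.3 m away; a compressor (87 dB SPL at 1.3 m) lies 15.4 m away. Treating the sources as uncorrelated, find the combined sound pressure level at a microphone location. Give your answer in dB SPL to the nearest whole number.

First find each source's level at the receiver (point-source: −20·log₁₀(r/r_ref)), then combine on an intensity basis.
cooling tower: 88 − 20·log₁₀(3.7/1.3) = 88 − 9.09 = 78.91 dB SPL.
woodworking router: 92 − 20·log₁₀(9.6/1.3) = 92 − 17.37 = 74.63 dB SPL.
hydraulic press: 87 − 20·log₁₀(7.3/1.3) = 87 − 14.99 = 72.01 dB SPL.
compressor: 87 − 20·log₁₀(15.4/1.3) = 87 − 21.47 = 65.53 dB SPL.
Σ 10^(L/10) = 1.264e+08 → L_total = 10·log₁₀(1.264e+08) = 81.02 dB SPL.

81 dB SPL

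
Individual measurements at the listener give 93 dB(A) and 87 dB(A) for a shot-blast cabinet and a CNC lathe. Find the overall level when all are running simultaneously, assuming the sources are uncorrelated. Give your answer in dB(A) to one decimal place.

94.0 dB(A)

For uncorrelated sources the intensities add, so convert each level to linear form, sum, and take 10·log₁₀ of the total.
Σ 10^(L/10) = 10^(93/10) + 10^(87/10) = 2.496e+09.
L_total = 10·log₁₀(2.496e+09) = 93.97 dB(A).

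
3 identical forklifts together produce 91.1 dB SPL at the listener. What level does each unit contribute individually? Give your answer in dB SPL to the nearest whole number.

86 dB SPL

Dividing the total intensity by 3 lowers the level by 10·log₁₀ 3 = 4.771 dB: L₁ = 91.1 − 4.771.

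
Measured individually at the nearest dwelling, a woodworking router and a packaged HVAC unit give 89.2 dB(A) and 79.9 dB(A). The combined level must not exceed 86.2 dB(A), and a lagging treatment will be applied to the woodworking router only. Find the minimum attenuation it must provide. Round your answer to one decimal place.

Everything except the woodworking router sums to 10^(79.9/10) = 9.772e+07 in linear terms, 79.90 dB(A).
To meet 86.2 dB(A) overall, the treated woodworking router may contribute at most 10^(86.2/10) − 9.772e+07 = 3.191e+08, i.e. 85.04 dB(A).
Required insertion loss = 89.2 − 85.04 = 4.16 dB.

4.2 dB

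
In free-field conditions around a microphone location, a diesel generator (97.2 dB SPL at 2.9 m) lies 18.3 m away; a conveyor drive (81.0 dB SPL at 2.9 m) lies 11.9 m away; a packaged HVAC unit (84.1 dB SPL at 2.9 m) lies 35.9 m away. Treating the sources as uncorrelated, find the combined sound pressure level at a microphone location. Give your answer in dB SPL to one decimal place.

81.5 dB SPL

Apply inverse-square spreading to bring every level to the receiver, then sum 10^(L/10).
diesel generator: 97.2 − 20·log₁₀(18.3/2.9) = 97.2 − 16.00 = 81.20 dB SPL.
conveyor drive: 81.0 − 20·log₁₀(11.9/2.9) = 81.0 − 12.26 = 68.74 dB SPL.
packaged HVAC unit: 84.1 − 20·log₁₀(35.9/2.9) = 84.1 − 21.85 = 62.25 dB SPL.
Σ 10^(L/10) = 1.409e+08 → L_total = 10·log₁₀(1.409e+08) = 81.49 dB SPL.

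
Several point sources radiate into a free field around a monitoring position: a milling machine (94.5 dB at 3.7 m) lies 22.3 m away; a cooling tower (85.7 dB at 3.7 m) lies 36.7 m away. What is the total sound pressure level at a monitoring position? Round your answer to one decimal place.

First find each source's level at the receiver (point-source: −20·log₁₀(r/r_ref)), then combine on an intensity basis.
milling machine: 94.5 − 20·log₁₀(22.3/3.7) = 94.5 − 15.60 = 78.90 dB.
cooling tower: 85.7 − 20·log₁₀(36.7/3.7) = 85.7 − 19.93 = 65.77 dB.
Σ 10^(L/10) = 8.136e+07 → L_total = 10·log₁₀(8.136e+07) = 79.10 dB.

79.1 dB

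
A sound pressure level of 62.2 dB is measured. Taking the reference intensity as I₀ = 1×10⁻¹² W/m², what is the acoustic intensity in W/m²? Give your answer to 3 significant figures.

I/I₀ = 10^(62.2/10) = 1.66e+06, so I = 1.66e+06 × 10⁻¹² W/m².

1.66e-06 W/m²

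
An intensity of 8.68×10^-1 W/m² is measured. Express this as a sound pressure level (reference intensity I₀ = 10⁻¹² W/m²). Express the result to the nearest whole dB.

119 dB

L = 10·log₁₀(I/I₀) = 10·log₁₀(8.68×10^-1/10⁻¹²) = 10·log₁₀(8.68×10^11).
L = 10·(0.9385 + 11) = 119.39 dB.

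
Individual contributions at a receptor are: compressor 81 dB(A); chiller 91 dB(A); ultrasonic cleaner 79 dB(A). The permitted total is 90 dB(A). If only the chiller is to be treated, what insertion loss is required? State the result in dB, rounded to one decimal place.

2.0 dB

Fixed contribution from the other sources: Σ 10^(L/10) = 10^(81/10) + 10^(79/10) = 2.053e+08 (83.12 dB(A)).
To meet 90 dB(A) overall, the treated chiller may contribute at most 10^(90/10) − 2.053e+08 = 7.947e+08, i.e. 89.00 dB(A).
So the chiller must be reduced from 91 to 89.00 dB(A): IL = 2.00 dB.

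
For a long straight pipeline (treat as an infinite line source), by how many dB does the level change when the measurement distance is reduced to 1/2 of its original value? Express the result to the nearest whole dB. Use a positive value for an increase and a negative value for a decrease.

A line source loses 3 dB per doubling of distance; generally ΔL = −10·log₁₀(r₂/r₁).
ΔL = −10·log₁₀(0.5) = +3.01 dB.

+3 dB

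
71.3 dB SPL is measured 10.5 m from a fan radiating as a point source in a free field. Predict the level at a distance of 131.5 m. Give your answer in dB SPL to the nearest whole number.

Spherical spreading from a point source gives a 20·log₁₀(r₂/r₁) drop.
L₂ = 71.3 − 20·log₁₀(131.5/10.5) = 71.3 − 21.955 = 49.35 dB SPL.

49 dB SPL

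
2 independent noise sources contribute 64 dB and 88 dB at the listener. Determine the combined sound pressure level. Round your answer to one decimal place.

88.0 dB

Incoherent sources combine by intensity addition: L_total = 10·log₁₀(Σ 10^(L_i/10)).
Σ 10^(L/10) = 10^(64/10) + 10^(88/10) = 6.335e+08.
L_total = 10·log₁₀(6.335e+08) = 88.02 dB.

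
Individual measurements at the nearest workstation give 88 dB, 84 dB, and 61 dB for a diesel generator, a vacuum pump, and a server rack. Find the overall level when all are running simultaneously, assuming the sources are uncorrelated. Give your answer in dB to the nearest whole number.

For uncorrelated sources the intensities add, so convert each level to linear form, sum, and take 10·log₁₀ of the total.
Σ 10^(L/10) = 10^(88/10) + 10^(84/10) + 10^(61/10) = 8.834e+08.
L_total = 10·log₁₀(8.834e+08) = 89.46 dB.

89 dB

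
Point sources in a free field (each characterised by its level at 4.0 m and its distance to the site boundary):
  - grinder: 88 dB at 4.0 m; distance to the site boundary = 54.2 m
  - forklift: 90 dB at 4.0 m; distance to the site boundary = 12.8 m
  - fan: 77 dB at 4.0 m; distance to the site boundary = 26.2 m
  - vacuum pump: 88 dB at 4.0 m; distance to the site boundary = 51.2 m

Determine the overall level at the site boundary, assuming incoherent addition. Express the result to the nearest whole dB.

Apply inverse-square spreading to bring every level to the receiver, then sum 10^(L/10).
grinder: 88 − 20·log₁₀(54.2/4.0) = 88 − 22.64 = 65.36 dB.
forklift: 90 − 20·log₁₀(12.8/4.0) = 90 − 10.10 = 79.90 dB.
fan: 77 − 20·log₁₀(26.2/4.0) = 77 − 16.32 = 60.68 dB.
vacuum pump: 88 − 20·log₁₀(51.2/4.0) = 88 − 22.14 = 65.86 dB.
Σ 10^(L/10) = 1.061e+08 → L_total = 10·log₁₀(1.061e+08) = 80.26 dB.

80 dB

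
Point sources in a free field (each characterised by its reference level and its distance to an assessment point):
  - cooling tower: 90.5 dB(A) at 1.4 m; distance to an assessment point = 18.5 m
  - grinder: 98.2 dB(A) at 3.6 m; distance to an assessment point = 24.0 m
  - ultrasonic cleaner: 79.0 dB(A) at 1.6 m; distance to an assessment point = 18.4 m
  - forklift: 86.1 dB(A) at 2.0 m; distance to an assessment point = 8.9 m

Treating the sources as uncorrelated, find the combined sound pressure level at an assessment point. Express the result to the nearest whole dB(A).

Apply inverse-square spreading to bring every level to the receiver, then sum 10^(L/10).
cooling tower: 90.5 − 20·log₁₀(18.5/1.4) = 90.5 − 22.42 = 68.08 dB(A).
grinder: 98.2 − 20·log₁₀(24.0/3.6) = 98.2 − 16.48 = 81.72 dB(A).
ultrasonic cleaner: 79.0 − 20·log₁₀(18.4/1.6) = 79.0 − 21.21 = 57.79 dB(A).
forklift: 86.1 − 20·log₁₀(8.9/2.0) = 86.1 − 12.97 = 73.13 dB(A).
Σ 10^(L/10) = 1.763e+08 → L_total = 10·log₁₀(1.763e+08) = 82.46 dB(A).

82 dB(A)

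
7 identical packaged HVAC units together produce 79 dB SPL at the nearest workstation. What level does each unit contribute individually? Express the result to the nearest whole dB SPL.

71 dB SPL

Dividing the total intensity by 7 lowers the level by 10·log₁₀ 7 = 8.451 dB: L₁ = 79 − 8.451.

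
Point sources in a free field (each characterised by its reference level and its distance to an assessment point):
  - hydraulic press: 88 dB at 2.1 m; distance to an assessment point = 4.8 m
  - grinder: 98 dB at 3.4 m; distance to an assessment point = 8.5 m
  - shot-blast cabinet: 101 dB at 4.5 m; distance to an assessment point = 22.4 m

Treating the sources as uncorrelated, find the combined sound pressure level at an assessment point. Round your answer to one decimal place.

First find each source's level at the receiver (point-source: −20·log₁₀(r/r_ref)), then combine on an intensity basis.
hydraulic press: 88 − 20·log₁₀(4.8/2.1) = 88 − 7.18 = 80.82 dB.
grinder: 98 − 20·log₁₀(8.5/3.4) = 98 − 7.96 = 90.04 dB.
shot-blast cabinet: 101 − 20·log₁₀(22.4/4.5) = 101 − 13.94 = 87.06 dB.
Σ 10^(L/10) = 1.638e+09 → L_total = 10·log₁₀(1.638e+09) = 92.14 dB.

92.1 dB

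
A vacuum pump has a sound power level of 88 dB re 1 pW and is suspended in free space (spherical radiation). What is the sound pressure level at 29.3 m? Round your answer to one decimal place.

47.7 dB

The power spreads over a sphere of area 4π·r², so L_p = L_w − 10·log₁₀(4π·r²).
4π·r² = 1.079e+04 m², 10·log₁₀ of that is 40.329 dB.
L_p = 88 − 40.329 = 47.67 dB.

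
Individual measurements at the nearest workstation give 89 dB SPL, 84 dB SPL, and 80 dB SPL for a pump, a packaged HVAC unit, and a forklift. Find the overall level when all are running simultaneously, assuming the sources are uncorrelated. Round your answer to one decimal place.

Incoherent sources combine by intensity addition: L_total = 10·log₁₀(Σ 10^(L_i/10)).
Σ 10^(L/10) = 10^(89/10) + 10^(84/10) + 10^(80/10) = 1.146e+09.
L_total = 10·log₁₀(1.146e+09) = 90.59 dB SPL.

90.6 dB SPL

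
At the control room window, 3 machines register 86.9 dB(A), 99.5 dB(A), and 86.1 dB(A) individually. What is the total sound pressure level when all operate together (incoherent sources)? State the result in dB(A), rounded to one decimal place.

99.9 dB(A)

For uncorrelated sources the intensities add, so convert each level to linear form, sum, and take 10·log₁₀ of the total.
Σ 10^(L/10) = 10^(86.9/10) + 10^(99.5/10) + 10^(86.1/10) = 9.810e+09.
L_total = 10·log₁₀(9.810e+09) = 99.92 dB(A).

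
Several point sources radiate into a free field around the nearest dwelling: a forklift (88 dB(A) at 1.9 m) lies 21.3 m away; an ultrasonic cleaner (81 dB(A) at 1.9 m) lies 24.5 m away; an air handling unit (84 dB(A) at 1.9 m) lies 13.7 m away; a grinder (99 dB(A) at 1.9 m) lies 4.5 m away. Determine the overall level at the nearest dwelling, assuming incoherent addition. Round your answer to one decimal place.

91.5 dB(A)

Propagate each source to the receiver with L = L_ref − 20·log₁₀(r/r_ref), then add intensities.
forklift: 88 − 20·log₁₀(21.3/1.9) = 88 − 20.99 = 67.01 dB(A).
ultrasonic cleaner: 81 − 20·log₁₀(24.5/1.9) = 81 − 22.21 = 58.79 dB(A).
air handling unit: 84 − 20·log₁₀(13.7/1.9) = 84 − 17.16 = 66.84 dB(A).
grinder: 99 − 20·log₁₀(4.5/1.9) = 99 − 7.49 = 91.51 dB(A).
Σ 10^(L/10) = 1.427e+09 → L_total = 10·log₁₀(1.427e+09) = 91.54 dB(A).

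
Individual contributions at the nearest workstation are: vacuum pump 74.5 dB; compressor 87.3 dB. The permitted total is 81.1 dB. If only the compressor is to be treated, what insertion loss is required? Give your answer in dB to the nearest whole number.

Fixed contribution from the other source: Σ 10^(L/10) = 10^(74.5/10) = 2.818e+07 (74.50 dB).
The limit corresponds to 10^(81.1/10) = 1.288e+08; subtracting the fixed part leaves 1.006e+08 for the compressor, i.e. 80.03 dB.
Required insertion loss = 87.3 − 80.03 = 7.27 dB.

7 dB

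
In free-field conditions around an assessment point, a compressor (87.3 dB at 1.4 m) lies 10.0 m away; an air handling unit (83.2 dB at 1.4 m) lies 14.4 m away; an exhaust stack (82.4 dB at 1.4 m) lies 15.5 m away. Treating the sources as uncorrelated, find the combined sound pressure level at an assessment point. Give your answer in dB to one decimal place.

Propagate each source to the receiver with L = L_ref − 20·log₁₀(r/r_ref), then add intensities.
compressor: 87.3 − 20·log₁₀(10.0/1.4) = 87.3 − 17.08 = 70.22 dB.
air handling unit: 83.2 − 20·log₁₀(14.4/1.4) = 83.2 − 20.24 = 62.96 dB.
exhaust stack: 82.4 − 20·log₁₀(15.5/1.4) = 82.4 − 20.88 = 61.52 dB.
Σ 10^(L/10) = 1.392e+07 → L_total = 10·log₁₀(1.392e+07) = 71.44 dB.

71.4 dB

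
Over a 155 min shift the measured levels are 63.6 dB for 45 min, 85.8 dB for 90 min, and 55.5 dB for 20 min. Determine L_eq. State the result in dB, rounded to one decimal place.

Weight each interval's intensity by its duration and average over T = 155 min:
Σ tᵢ·10^(Lᵢ/10) = 45·10^(63.6/10) + 90·10^(85.8/10) + 20·10^(55.5/10) = 3.433e+10.
L_eq = 10·log₁₀(3.433e+10/155) = 83.45 dB.

83.5 dB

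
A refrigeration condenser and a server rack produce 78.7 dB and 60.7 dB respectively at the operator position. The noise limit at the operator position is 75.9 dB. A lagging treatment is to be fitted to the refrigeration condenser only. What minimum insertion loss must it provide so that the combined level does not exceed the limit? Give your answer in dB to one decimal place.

2.9 dB

The untreated sources together contribute 10^(60.7/10) = 1.175e+06, i.e. 60.70 dB.
The limit corresponds to 10^(75.9/10) = 3.890e+07; subtracting the fixed part leaves 3.773e+07 for the refrigeration condenser, i.e. 75.77 dB.
Required insertion loss = 78.7 − 75.77 = 2.93 dB.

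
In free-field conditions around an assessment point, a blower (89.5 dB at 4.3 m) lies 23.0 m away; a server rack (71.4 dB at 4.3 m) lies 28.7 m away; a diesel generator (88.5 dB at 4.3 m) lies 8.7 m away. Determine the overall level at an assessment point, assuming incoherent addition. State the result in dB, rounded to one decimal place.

83.1 dB

First find each source's level at the receiver (point-source: −20·log₁₀(r/r_ref)), then combine on an intensity basis.
blower: 89.5 − 20·log₁₀(23.0/4.3) = 89.5 − 14.57 = 74.93 dB.
server rack: 71.4 − 20·log₁₀(28.7/4.3) = 71.4 − 16.49 = 54.91 dB.
diesel generator: 88.5 − 20·log₁₀(8.7/4.3) = 88.5 − 6.12 = 82.38 dB.
Σ 10^(L/10) = 2.044e+08 → L_total = 10·log₁₀(2.044e+08) = 83.10 dB.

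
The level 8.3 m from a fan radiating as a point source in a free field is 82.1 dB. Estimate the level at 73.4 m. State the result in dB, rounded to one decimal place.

Point-source attenuation: ΔL = 20·log₁₀(r₂/r₁) = 20·log₁₀(73.4/8.3) = 18.932 dB.
L₂ = 82.1 − 20·log₁₀(73.4/8.3) = 82.1 − 18.932 = 63.17 dB.

63.2 dB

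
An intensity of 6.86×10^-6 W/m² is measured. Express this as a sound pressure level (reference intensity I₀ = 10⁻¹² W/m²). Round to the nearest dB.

I/I₀ = 6.86×10^-6/10⁻¹² = 6.86×10^6, and L = 10·log₁₀(I/I₀).
L = 10·(0.8363 + 6) = 68.36 dB.

68 dB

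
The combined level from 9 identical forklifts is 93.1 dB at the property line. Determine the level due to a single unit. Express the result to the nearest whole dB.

9 equal contributions raise the level by 10·log₁₀ 9 = 9.542 dB, so each unit alone gives 93.1 − 9.542.

84 dB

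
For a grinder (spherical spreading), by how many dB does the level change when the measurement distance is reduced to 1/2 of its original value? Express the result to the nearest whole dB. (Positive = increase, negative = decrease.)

With spherical spreading the level changes by −20·log₁₀(r₂/r₁).
ΔL = −20·log₁₀(0.5) = +6.02 dB.

+6 dB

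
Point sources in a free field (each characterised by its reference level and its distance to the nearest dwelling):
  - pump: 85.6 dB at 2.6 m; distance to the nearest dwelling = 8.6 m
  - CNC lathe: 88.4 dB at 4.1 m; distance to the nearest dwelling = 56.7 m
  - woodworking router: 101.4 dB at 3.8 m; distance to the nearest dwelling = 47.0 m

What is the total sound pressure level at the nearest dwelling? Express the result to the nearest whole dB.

81 dB

Apply inverse-square spreading to bring every level to the receiver, then sum 10^(L/10).
pump: 85.6 − 20·log₁₀(8.6/2.6) = 85.6 − 10.39 = 75.21 dB.
CNC lathe: 88.4 − 20·log₁₀(56.7/4.1) = 88.4 − 22.82 = 65.58 dB.
woodworking router: 101.4 − 20·log₁₀(47.0/3.8) = 101.4 − 21.85 = 79.55 dB.
Σ 10^(L/10) = 1.270e+08 → L_total = 10·log₁₀(1.270e+08) = 81.04 dB.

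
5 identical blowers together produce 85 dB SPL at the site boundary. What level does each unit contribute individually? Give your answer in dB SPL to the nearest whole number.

5 equal contributions raise the level by 10·log₁₀ 5 = 6.990 dB, so each unit alone gives 85 − 6.990.

78 dB SPL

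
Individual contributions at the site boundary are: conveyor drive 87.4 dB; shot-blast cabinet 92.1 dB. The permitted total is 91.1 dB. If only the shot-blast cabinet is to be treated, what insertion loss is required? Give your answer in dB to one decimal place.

Everything except the shot-blast cabinet sums to 10^(87.4/10) = 5.495e+08 in linear terms, 87.40 dB.
The limit corresponds to 10^(91.1/10) = 1.288e+09; subtracting the fixed part leaves 7.387e+08 for the shot-blast cabinet, i.e. 88.68 dB.
Required insertion loss = 92.1 − 88.68 = 3.42 dB.

3.4 dB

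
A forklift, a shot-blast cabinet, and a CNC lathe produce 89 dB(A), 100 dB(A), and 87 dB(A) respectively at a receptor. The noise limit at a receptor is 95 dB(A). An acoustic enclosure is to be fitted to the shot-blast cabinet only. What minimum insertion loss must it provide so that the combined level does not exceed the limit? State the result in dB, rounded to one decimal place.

Everything except the shot-blast cabinet sums to 10^(89/10) + 10^(87/10) = 1.296e+09 in linear terms, 91.12 dB(A).
The limit corresponds to 10^(95/10) = 3.162e+09; subtracting the fixed part leaves 1.867e+09 for the shot-blast cabinet, i.e. 92.71 dB(A).
So the shot-blast cabinet must be reduced from 100 to 92.71 dB(A): IL = 7.29 dB.

7.3 dB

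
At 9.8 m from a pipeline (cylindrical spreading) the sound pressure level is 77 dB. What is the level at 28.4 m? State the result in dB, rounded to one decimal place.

Line-source attenuation: ΔL = 10·log₁₀(r₂/r₁) = 10·log₁₀(28.4/9.8) = 4.621 dB.
L₂ = 77 − 10·log₁₀(28.4/9.8) = 77 − 4.621 = 72.38 dB.

72.4 dB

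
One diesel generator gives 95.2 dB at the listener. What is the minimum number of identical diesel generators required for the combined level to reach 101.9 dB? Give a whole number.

5

Need L₁ + 10·log₁₀ N ≥ 101.9, i.e. log₁₀ N ≥ 0.67.
N ≥ 10^(6.7/10) = 4.677, so N = 5.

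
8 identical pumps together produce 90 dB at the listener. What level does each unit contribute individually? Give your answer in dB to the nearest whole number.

81 dB

8 equal contributions raise the level by 10·log₁₀ 8 = 9.031 dB, so each unit alone gives 90 − 9.031.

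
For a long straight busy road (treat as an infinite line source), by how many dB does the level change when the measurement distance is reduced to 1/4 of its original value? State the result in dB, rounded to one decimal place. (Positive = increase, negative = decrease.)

A line source loses 3 dB per doubling of distance; generally ΔL = −10·log₁₀(r₂/r₁).
ΔL = −10·log₁₀(0.25) = +6.02 dB.

+6.0 dB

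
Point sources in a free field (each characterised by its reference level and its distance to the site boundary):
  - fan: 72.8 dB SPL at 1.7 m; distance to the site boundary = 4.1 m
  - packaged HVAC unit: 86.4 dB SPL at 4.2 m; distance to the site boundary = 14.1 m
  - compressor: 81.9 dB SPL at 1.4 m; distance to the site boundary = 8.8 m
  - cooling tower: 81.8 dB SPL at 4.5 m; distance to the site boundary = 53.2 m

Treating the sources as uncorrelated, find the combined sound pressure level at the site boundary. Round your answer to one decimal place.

Propagate each source to the receiver with L = L_ref − 20·log₁₀(r/r_ref), then add intensities.
fan: 72.8 − 20·log₁₀(4.1/1.7) = 72.8 − 7.65 = 65.15 dB SPL.
packaged HVAC unit: 86.4 − 20·log₁₀(14.1/4.2) = 86.4 − 10.52 = 75.88 dB SPL.
compressor: 81.9 − 20·log₁₀(8.8/1.4) = 81.9 − 15.97 = 65.93 dB SPL.
cooling tower: 81.8 − 20·log₁₀(53.2/4.5) = 81.8 − 21.45 = 60.35 dB SPL.
Σ 10^(L/10) = 4.701e+07 → L_total = 10·log₁₀(4.701e+07) = 76.72 dB SPL.

76.7 dB SPL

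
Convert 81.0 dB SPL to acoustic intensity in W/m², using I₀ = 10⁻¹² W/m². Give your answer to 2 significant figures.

I/I₀ = 10^(81.0/10) = 1.259e+08, so I = 1.259e+08 × 10⁻¹² W/m².

0.00013 W/m²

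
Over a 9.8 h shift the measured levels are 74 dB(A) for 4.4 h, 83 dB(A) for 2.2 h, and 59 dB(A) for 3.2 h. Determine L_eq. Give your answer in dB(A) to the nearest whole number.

78 dB(A)

The energy average is taken in the linear domain: L_eq = 10·log₁₀[(Σ tᵢ·10^(Lᵢ/10))/T], T = 9.8 h.
Σ tᵢ·10^(Lᵢ/10) = 4.4·10^(74/10) + 2.2·10^(83/10) + 3.2·10^(59/10) = 5.520e+08.
L_eq = 10·log₁₀(5.520e+08/9.8) = 77.51 dB(A).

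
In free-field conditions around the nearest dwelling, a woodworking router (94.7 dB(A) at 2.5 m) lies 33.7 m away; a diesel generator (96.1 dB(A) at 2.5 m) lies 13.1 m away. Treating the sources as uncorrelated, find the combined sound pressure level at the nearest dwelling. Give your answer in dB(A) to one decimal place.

First find each source's level at the receiver (point-source: −20·log₁₀(r/r_ref)), then combine on an intensity basis.
woodworking router: 94.7 − 20·log₁₀(33.7/2.5) = 94.7 − 22.59 = 72.11 dB(A).
diesel generator: 96.1 − 20·log₁₀(13.1/2.5) = 96.1 − 14.39 = 81.71 dB(A).
Σ 10^(L/10) = 1.646e+08 → L_total = 10·log₁₀(1.646e+08) = 82.16 dB(A).

82.2 dB(A)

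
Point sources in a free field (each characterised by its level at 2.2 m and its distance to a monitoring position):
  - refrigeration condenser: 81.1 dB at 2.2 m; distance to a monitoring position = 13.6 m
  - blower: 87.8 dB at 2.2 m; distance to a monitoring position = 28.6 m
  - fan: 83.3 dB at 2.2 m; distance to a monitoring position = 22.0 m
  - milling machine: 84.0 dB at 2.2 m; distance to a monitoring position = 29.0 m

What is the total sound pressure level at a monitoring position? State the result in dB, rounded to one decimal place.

Apply inverse-square spreading to bring every level to the receiver, then sum 10^(L/10).
refrigeration condenser: 81.1 − 20·log₁₀(13.6/2.2) = 81.1 − 15.82 = 65.28 dB.
blower: 87.8 − 20·log₁₀(28.6/2.2) = 87.8 − 22.28 = 65.52 dB.
fan: 83.3 − 20·log₁₀(22.0/2.2) = 83.3 − 20.00 = 63.30 dB.
milling machine: 84.0 − 20·log₁₀(29.0/2.2) = 84.0 − 22.40 = 61.60 dB.
Σ 10^(L/10) = 1.052e+07 → L_total = 10·log₁₀(1.052e+07) = 70.22 dB.

70.2 dB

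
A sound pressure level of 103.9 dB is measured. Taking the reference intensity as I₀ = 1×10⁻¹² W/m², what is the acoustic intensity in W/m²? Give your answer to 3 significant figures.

I/I₀ = 10^(103.9/10) = 2.455e+10, so I = 2.455e+10 × 10⁻¹² W/m².

0.0245 W/m²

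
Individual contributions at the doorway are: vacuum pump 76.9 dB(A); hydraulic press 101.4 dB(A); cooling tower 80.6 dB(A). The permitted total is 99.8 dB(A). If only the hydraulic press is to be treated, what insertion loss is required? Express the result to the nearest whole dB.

Everything except the hydraulic press sums to 10^(76.9/10) + 10^(80.6/10) = 1.638e+08 in linear terms, 82.14 dB(A).
To meet 99.8 dB(A) overall, the treated hydraulic press may contribute at most 10^(99.8/10) − 1.638e+08 = 9.386e+09, i.e. 99.72 dB(A).
Required insertion loss = 101.4 − 99.72 = 1.68 dB.

2 dB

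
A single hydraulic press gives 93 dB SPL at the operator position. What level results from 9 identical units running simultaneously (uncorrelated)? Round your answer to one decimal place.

102.5 dB SPL

L_total = L₁ + 10·log₁₀ N for N identical incoherent sources.
L_total = 93 + 10·log₁₀(9) = 93 + 9.542 = 102.54 dB SPL.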